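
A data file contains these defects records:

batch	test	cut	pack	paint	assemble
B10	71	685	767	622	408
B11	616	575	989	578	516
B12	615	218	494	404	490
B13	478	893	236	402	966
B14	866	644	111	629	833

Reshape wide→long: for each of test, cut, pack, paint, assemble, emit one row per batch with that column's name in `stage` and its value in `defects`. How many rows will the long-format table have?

25

5 batch values × 5 melted columns = 25 rows.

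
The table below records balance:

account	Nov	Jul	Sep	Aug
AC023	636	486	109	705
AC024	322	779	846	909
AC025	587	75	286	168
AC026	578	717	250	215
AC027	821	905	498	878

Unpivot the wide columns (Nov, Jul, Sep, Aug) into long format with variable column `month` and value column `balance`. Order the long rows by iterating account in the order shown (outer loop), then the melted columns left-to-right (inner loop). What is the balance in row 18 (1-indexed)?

905

20 rows total (5 × 4). Row 18: index ⌊(18-1)/4⌋ = 4 into account → AC027; (18-1) mod 4 = 1 into the melted columns → Jul.
So row 18 is (AC027, Jul, 905); balance = 905.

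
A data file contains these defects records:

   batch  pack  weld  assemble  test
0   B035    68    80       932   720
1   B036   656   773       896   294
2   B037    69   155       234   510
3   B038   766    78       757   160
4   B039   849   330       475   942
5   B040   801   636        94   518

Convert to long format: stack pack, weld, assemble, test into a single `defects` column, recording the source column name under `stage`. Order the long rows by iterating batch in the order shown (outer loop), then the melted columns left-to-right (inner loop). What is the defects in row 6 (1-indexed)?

24 rows total (6 × 4). Row 6: index ⌊(6-1)/4⌋ = 1 into batch → B036; (6-1) mod 4 = 1 into the melted columns → weld.
So row 6 is (B036, weld, 773); defects = 773.

773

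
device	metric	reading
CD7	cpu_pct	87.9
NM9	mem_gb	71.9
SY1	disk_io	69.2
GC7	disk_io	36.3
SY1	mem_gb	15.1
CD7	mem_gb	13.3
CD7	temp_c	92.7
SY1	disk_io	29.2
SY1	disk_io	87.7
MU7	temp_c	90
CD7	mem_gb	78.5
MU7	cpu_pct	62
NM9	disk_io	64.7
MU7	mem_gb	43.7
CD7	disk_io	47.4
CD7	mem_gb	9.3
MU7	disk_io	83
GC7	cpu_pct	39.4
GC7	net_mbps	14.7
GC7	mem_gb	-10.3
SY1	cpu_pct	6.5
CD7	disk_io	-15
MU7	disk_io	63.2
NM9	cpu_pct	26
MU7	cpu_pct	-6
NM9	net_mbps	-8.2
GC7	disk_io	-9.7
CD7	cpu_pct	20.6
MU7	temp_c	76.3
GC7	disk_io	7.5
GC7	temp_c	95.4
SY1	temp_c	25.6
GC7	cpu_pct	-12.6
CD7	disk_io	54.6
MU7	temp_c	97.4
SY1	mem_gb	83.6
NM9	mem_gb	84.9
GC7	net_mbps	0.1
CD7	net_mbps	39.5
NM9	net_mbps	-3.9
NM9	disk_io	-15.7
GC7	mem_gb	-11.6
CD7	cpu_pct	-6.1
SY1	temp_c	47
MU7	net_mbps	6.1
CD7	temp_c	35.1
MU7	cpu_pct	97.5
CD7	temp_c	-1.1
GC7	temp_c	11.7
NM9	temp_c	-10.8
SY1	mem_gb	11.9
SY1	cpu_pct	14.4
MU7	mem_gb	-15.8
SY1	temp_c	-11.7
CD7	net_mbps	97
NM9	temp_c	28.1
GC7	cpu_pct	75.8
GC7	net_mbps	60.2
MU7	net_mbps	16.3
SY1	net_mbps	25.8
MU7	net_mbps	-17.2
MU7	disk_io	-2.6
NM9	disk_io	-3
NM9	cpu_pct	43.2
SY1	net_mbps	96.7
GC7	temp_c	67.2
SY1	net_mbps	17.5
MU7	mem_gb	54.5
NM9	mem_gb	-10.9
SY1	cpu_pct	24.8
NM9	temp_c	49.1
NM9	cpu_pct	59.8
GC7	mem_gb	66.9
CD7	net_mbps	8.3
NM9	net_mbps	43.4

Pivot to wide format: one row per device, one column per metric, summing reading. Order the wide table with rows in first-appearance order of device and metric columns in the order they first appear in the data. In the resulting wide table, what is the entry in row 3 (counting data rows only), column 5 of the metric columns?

With rows in first-appearance order of device, row 3 is device=SY1. metric columns in first-appearance order: cpu_pct, mem_gb, disk_io, temp_c, net_mbps; column 5 is net_mbps.
Long rows with device=SY1, metric=net_mbps: 25.8 + 96.7 + 17.5 = 140.

140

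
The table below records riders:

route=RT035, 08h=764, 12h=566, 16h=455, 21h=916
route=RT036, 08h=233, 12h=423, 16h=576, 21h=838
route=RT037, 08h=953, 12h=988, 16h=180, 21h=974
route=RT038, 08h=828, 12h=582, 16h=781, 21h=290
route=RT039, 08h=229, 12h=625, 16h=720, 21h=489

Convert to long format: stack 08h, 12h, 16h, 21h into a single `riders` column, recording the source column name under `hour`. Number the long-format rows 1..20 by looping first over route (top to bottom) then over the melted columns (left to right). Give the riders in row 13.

20 rows total (5 × 4). Row 13: index ⌊(13-1)/4⌋ = 3 into route → RT038; (13-1) mod 4 = 0 into the melted columns → 08h.
So row 13 is (RT038, 08h, 828); riders = 828.

828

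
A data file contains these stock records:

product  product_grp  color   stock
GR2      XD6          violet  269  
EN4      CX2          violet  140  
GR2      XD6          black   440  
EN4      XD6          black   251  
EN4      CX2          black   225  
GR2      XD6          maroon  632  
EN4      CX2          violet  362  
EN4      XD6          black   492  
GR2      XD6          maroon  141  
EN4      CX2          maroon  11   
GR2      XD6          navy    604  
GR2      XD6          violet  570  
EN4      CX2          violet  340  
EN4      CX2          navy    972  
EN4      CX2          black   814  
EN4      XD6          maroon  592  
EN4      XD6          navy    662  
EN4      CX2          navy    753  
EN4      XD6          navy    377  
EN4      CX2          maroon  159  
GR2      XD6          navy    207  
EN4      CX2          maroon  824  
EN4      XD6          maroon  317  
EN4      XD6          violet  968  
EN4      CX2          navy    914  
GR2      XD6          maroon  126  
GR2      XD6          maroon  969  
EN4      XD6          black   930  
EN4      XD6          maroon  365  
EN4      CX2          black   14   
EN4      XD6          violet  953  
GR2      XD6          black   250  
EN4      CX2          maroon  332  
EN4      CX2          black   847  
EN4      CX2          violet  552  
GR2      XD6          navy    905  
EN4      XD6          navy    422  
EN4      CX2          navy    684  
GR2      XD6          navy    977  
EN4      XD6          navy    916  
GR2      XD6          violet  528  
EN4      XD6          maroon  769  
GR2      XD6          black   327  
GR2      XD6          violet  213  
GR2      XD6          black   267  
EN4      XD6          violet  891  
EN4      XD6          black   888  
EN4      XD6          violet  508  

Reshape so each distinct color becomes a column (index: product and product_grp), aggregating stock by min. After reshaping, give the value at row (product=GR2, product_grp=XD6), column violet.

213

Rows with product=GR2, product_grp=XD6 and color=violet: stock values are 269, 570, 528, 213.
min(269, 570, 528, 213) = 213.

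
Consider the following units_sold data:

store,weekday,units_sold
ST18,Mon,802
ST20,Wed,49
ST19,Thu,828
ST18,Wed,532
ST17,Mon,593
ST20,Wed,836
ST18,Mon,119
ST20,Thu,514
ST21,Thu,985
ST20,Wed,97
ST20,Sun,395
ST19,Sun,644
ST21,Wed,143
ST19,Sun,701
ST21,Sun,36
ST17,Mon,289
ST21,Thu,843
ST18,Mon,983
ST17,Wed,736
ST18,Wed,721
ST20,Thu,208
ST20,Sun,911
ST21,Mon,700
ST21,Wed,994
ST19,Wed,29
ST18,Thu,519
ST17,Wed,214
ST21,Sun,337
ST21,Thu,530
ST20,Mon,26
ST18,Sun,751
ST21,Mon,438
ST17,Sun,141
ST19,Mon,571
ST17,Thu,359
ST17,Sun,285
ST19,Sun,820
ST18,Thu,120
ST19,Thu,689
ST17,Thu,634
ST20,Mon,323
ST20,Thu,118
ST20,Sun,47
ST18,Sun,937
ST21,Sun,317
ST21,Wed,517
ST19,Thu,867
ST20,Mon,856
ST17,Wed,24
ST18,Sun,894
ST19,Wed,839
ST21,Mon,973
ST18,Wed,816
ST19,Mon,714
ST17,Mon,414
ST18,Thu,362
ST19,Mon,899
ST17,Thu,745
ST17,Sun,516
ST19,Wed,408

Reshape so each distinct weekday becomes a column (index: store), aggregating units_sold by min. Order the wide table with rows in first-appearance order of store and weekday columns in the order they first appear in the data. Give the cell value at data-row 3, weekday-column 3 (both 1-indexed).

689

With rows in first-appearance order of store, row 3 is store=ST19. weekday columns in first-appearance order: Mon, Wed, Thu, Sun; column 3 is Thu.
Long rows with store=ST19, weekday=Thu: min(828, 689, 867) = 689.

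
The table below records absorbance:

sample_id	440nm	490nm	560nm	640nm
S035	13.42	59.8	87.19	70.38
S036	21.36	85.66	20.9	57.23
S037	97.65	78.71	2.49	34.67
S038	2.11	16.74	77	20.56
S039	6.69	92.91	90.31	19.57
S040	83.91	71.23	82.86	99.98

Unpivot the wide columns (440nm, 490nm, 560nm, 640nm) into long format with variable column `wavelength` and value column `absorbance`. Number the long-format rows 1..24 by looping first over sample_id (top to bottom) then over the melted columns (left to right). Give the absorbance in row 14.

24 rows total (6 × 4). Row 14: index ⌊(14-1)/4⌋ = 3 into sample_id → S038; (14-1) mod 4 = 1 into the melted columns → 490nm.
So row 14 is (S038, 490nm, 16.74); absorbance = 16.74.

16.74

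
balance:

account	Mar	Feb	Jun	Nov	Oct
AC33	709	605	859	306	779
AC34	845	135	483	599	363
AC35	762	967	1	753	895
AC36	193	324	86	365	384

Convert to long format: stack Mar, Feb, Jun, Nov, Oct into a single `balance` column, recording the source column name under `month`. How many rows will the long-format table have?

4 account values × 5 melted columns = 20 rows.

20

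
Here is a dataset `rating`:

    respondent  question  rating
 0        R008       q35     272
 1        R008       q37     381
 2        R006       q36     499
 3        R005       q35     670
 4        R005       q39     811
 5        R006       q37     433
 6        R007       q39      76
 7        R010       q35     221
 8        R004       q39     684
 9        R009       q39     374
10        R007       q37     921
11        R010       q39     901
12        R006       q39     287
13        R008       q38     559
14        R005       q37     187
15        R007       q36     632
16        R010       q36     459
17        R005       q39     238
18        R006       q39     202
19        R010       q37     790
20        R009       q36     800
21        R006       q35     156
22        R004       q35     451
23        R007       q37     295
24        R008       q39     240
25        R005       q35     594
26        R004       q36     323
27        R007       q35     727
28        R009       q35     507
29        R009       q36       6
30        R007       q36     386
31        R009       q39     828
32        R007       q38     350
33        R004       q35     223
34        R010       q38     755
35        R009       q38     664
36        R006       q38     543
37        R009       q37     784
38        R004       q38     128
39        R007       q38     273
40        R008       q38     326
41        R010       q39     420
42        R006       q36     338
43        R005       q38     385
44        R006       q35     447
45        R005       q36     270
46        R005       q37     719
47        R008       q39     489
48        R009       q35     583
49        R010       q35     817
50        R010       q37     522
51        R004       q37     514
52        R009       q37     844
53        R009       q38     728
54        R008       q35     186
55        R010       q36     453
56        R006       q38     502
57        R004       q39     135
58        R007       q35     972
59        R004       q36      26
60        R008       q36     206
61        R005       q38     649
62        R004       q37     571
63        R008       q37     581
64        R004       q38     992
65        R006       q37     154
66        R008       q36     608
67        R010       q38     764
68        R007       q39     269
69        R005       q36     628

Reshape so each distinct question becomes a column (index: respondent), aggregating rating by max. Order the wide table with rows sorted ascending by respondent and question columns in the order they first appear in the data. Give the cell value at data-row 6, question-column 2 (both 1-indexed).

With rows sorted ascending by respondent, row 6 is respondent=R009. question columns in first-appearance order: q35, q37, q36, q39, q38; column 2 is q37.
Long rows with respondent=R009, question=q37: max(784, 844) = 844.

844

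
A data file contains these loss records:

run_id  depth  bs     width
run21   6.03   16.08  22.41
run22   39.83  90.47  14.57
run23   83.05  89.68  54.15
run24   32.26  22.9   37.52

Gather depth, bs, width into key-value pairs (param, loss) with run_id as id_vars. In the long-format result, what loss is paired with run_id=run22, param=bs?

90.47

Unpivoting turns each (run_id, wide-column) pair into one long row.
The wide cell at row run22, column bs holds 90.47, so the long row (run22, bs) has loss=90.47.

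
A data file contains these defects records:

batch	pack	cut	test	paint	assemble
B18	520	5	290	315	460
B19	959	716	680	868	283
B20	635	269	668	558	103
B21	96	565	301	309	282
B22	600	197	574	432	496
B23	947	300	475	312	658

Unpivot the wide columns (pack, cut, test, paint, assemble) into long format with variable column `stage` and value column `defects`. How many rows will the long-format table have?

6 batch values × 5 melted columns = 30 rows.

30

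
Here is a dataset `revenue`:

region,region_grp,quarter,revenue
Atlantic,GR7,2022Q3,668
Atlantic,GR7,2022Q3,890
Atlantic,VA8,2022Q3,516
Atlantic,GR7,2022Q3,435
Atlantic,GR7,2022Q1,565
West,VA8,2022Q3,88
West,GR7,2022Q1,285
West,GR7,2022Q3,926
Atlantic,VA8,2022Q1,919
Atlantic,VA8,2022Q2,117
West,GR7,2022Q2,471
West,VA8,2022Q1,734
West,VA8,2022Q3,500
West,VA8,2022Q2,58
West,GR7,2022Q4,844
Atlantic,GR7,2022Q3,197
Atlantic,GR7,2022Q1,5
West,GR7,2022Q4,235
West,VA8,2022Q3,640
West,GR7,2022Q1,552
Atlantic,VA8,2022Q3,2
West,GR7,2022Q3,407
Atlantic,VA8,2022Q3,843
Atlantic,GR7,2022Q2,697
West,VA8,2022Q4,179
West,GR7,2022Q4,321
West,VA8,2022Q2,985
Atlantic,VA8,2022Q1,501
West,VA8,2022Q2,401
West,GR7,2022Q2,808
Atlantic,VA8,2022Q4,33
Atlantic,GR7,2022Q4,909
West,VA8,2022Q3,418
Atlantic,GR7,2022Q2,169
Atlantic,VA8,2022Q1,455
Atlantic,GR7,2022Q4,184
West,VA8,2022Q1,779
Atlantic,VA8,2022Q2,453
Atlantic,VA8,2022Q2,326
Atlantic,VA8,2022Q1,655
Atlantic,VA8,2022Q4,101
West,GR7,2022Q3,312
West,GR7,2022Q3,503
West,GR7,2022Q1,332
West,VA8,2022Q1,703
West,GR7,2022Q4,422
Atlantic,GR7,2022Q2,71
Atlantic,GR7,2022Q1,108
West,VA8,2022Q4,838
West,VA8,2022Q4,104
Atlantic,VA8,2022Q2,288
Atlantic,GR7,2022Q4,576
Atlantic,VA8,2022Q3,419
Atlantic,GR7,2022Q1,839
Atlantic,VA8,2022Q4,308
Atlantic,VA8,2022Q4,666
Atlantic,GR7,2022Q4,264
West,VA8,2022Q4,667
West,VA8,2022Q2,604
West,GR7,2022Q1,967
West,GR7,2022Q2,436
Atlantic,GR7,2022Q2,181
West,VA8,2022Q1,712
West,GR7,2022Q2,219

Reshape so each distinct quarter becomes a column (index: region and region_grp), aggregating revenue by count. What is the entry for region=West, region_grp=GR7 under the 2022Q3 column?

Rows with region=West, region_grp=GR7 and quarter=2022Q3: revenue values are 926, 407, 312, 503.
4 rows match — count = 4.

4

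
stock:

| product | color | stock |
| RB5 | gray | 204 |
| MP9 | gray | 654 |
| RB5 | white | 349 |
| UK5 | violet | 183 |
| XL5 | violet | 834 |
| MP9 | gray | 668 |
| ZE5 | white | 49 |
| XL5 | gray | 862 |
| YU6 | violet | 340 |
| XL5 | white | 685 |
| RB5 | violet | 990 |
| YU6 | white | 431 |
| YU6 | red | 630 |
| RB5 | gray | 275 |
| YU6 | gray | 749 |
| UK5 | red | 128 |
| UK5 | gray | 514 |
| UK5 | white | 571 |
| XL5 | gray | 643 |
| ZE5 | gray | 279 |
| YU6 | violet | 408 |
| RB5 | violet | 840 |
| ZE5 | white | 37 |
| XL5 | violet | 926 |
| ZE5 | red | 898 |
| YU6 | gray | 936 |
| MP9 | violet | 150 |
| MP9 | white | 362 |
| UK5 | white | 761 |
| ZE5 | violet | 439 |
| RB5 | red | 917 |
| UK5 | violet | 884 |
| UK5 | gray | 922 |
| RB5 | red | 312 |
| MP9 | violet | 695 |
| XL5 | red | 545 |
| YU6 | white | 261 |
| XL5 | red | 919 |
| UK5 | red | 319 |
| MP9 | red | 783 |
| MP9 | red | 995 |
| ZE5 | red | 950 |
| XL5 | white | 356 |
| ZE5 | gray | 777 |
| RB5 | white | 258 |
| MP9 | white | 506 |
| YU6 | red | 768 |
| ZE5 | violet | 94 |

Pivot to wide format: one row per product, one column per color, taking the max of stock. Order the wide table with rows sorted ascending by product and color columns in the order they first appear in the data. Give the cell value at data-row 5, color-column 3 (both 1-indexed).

With rows sorted ascending by product, row 5 is product=YU6. color columns in first-appearance order: gray, white, violet, red; column 3 is violet.
Long rows with product=YU6, color=violet: max(340, 408) = 408.

408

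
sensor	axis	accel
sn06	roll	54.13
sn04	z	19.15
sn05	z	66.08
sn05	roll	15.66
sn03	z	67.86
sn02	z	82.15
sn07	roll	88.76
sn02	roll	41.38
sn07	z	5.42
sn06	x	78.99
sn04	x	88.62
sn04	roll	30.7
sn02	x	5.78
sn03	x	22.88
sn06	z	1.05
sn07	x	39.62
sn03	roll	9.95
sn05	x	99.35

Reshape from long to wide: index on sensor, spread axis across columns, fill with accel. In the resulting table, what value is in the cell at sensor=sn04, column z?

Wide layout: rows indexed by sensor, columns are the 3 distinct axis values (roll, z, x).
Cell (sensor=sn04, axis=z) draws from the long row where sensor=sn04 and axis=z, which has accel=19.15.

19.15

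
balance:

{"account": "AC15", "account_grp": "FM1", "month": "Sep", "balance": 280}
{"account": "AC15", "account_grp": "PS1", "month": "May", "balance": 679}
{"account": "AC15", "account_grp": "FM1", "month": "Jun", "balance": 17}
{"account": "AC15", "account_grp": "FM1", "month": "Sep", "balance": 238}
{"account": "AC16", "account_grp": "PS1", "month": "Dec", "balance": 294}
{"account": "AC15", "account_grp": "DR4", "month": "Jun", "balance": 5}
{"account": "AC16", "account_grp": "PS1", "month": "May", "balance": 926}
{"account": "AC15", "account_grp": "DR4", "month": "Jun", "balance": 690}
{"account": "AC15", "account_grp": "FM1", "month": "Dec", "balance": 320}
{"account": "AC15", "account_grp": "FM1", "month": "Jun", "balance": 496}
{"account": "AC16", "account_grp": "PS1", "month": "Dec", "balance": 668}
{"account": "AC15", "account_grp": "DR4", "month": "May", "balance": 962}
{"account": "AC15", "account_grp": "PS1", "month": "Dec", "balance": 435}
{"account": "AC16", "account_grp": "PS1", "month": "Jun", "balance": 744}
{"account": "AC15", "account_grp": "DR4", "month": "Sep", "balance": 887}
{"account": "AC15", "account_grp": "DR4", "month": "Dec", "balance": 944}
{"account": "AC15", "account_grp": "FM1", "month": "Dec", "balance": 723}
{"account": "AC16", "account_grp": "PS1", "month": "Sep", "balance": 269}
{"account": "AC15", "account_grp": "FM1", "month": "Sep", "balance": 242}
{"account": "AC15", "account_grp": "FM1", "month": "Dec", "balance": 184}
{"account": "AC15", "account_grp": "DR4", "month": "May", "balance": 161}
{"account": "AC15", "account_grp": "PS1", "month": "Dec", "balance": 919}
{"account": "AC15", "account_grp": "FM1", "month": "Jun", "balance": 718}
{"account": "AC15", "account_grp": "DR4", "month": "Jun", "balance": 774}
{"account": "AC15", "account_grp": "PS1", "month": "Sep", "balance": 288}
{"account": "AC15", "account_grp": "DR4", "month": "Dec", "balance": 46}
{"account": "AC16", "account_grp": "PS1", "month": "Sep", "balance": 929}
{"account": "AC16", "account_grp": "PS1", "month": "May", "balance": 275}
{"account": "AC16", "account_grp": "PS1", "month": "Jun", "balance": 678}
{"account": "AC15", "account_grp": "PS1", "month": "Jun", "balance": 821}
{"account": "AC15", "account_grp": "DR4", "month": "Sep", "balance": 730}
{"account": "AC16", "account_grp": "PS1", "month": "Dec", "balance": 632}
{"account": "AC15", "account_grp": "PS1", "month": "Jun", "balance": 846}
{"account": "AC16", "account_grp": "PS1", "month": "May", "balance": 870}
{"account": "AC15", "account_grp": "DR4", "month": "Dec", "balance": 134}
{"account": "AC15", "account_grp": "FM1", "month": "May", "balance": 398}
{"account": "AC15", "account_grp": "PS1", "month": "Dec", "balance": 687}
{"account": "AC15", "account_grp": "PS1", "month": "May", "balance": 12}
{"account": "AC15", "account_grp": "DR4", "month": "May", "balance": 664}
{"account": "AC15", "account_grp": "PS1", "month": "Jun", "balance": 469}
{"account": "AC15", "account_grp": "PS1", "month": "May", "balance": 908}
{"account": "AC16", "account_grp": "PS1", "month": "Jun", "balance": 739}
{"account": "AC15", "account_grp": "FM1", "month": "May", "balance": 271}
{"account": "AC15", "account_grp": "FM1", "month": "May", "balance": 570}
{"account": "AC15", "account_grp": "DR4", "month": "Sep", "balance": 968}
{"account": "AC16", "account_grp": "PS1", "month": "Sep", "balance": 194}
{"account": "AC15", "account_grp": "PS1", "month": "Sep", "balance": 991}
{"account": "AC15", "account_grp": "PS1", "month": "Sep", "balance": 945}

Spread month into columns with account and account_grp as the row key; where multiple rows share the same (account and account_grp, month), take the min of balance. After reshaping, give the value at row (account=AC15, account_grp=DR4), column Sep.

Rows with account=AC15, account_grp=DR4 and month=Sep: balance values are 887, 730, 968.
min(887, 730, 968) = 730.

730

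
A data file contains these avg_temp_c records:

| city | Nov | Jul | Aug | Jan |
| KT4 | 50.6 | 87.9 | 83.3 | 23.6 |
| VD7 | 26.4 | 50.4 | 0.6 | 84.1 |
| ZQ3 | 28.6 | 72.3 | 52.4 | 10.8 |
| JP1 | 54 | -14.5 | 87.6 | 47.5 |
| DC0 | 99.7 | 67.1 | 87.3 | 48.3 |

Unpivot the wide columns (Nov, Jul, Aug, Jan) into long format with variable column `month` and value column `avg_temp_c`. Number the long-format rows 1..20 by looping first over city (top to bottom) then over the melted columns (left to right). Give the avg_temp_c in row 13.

54

20 rows total (5 × 4). Row 13: index ⌊(13-1)/4⌋ = 3 into city → JP1; (13-1) mod 4 = 0 into the melted columns → Nov.
So row 13 is (JP1, Nov, 54); avg_temp_c = 54.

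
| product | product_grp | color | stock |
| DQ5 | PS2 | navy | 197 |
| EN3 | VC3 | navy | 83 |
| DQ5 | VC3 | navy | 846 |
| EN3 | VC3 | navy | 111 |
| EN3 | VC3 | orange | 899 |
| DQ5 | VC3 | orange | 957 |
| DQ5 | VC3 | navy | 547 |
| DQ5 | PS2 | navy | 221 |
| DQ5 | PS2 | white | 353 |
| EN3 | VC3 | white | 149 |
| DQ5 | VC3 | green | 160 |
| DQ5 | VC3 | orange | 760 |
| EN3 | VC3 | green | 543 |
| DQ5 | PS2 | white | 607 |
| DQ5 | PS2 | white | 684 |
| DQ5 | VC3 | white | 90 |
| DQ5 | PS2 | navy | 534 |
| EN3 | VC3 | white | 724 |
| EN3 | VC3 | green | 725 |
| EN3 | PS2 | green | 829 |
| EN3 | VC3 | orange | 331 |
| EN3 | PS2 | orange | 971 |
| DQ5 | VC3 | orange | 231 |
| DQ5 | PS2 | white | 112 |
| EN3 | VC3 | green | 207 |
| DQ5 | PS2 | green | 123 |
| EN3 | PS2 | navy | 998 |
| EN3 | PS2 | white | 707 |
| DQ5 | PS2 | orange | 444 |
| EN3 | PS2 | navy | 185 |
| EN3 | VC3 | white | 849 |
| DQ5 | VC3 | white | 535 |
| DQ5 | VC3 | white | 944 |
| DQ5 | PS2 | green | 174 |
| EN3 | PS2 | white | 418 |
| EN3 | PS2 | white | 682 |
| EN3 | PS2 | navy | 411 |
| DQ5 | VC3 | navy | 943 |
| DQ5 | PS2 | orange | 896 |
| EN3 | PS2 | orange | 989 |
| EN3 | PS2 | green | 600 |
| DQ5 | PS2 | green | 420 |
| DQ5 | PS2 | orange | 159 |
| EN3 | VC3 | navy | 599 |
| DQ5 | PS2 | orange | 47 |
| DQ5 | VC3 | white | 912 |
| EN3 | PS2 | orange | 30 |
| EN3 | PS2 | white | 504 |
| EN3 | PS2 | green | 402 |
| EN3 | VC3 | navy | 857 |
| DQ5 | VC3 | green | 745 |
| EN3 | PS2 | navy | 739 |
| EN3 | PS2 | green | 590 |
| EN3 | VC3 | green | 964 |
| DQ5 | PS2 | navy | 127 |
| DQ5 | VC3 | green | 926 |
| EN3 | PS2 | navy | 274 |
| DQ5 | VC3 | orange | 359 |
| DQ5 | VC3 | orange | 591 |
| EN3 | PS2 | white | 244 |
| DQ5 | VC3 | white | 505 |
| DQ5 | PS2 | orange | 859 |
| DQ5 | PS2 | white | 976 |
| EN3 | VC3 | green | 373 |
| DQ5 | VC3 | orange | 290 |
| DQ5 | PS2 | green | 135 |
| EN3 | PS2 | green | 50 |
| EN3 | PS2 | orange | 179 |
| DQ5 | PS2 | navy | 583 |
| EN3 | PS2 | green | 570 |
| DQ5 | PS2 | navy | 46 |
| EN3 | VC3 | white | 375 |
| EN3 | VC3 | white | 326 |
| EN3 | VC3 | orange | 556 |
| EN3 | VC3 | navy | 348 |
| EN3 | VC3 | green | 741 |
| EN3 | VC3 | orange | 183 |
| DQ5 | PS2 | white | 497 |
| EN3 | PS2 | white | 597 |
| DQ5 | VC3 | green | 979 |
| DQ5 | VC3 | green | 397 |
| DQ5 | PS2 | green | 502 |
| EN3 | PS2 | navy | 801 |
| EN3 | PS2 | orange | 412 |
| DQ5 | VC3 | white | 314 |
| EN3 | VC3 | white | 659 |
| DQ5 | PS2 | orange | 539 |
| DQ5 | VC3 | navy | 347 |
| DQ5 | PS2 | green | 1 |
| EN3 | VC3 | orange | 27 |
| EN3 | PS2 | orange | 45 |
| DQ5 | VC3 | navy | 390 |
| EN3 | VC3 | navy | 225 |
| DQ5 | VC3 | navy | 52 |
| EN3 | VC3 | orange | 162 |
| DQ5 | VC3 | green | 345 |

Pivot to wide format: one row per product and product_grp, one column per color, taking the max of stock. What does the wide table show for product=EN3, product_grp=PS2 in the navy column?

998

Rows with product=EN3, product_grp=PS2 and color=navy: stock values are 998, 185, 411, 739, 274, 801.
max(998, 185, 411, 739, 274, 801) = 998.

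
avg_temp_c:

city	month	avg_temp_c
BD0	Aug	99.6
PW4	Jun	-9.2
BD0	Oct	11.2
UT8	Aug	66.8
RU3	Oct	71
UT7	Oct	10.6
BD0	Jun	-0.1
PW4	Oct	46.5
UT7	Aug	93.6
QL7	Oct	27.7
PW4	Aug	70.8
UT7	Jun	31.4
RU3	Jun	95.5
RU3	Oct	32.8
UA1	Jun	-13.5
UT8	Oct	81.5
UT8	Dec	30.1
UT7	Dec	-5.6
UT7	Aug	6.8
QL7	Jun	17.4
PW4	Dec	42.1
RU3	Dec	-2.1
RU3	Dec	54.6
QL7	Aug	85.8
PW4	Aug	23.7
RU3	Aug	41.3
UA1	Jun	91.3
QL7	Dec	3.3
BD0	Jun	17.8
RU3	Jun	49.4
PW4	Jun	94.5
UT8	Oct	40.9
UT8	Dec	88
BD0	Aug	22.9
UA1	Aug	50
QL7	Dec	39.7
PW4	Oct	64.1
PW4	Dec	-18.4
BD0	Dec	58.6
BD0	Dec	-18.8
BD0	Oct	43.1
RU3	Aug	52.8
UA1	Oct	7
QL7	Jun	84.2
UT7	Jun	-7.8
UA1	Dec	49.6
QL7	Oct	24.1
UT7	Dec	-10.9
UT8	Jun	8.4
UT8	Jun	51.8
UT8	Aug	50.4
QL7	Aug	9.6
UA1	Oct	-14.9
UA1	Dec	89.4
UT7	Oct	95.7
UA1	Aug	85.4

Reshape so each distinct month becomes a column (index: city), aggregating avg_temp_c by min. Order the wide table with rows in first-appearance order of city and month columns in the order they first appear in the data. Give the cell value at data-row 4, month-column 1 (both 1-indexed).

41.3

With rows in first-appearance order of city, row 4 is city=RU3. month columns in first-appearance order: Aug, Jun, Oct, Dec; column 1 is Aug.
Long rows with city=RU3, month=Aug: min(41.3, 52.8) = 41.3.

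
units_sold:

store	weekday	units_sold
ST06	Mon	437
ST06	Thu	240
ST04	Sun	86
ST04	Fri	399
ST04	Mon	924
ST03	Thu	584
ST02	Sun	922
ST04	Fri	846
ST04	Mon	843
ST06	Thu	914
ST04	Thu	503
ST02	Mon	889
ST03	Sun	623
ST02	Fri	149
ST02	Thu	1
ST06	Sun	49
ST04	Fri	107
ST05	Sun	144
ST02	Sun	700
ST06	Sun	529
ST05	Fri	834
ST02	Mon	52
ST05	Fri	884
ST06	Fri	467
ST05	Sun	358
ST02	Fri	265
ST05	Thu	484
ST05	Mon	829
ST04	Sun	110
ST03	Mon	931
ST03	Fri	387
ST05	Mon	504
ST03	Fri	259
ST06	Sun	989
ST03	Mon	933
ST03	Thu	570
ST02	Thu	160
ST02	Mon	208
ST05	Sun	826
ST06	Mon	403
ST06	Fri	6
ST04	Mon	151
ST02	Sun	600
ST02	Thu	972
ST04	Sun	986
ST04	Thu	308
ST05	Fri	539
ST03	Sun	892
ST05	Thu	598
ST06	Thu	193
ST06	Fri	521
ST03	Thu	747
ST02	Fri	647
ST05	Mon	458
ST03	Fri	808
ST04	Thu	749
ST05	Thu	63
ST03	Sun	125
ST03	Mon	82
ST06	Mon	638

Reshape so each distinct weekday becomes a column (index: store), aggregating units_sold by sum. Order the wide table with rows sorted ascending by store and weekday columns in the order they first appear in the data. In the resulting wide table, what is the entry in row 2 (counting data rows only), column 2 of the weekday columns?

1901

With rows sorted ascending by store, row 2 is store=ST03. weekday columns in first-appearance order: Mon, Thu, Sun, Fri; column 2 is Thu.
Long rows with store=ST03, weekday=Thu: 584 + 570 + 747 = 1901.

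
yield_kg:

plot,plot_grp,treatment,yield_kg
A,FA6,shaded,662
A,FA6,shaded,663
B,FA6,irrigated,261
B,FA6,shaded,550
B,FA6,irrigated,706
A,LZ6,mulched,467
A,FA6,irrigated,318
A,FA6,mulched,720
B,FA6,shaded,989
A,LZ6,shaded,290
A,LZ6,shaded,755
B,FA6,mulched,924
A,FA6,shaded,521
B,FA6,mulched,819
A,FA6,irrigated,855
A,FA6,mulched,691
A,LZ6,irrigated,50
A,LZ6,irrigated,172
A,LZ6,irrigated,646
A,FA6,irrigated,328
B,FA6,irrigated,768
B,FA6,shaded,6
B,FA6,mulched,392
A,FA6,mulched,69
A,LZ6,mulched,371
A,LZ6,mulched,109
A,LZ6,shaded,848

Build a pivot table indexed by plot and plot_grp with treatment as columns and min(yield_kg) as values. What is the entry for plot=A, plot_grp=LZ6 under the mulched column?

Rows with plot=A, plot_grp=LZ6 and treatment=mulched: yield_kg values are 467, 371, 109.
min(467, 371, 109) = 109.

109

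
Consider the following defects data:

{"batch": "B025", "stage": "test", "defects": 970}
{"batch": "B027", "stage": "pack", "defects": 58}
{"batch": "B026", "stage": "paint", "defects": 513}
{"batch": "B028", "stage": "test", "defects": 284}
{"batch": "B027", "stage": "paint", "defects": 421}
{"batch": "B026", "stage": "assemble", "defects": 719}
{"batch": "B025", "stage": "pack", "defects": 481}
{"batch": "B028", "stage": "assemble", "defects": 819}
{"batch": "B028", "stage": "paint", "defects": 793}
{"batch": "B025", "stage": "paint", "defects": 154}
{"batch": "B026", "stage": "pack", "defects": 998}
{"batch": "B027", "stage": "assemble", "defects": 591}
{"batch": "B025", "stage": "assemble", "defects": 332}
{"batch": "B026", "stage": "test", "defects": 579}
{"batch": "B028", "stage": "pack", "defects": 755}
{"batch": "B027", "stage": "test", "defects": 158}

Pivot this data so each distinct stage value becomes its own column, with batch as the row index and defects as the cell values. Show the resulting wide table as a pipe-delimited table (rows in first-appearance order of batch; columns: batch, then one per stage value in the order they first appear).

Columns: batch plus the 4 distinct stage values (test, pack, paint, assemble).
For example, row B025 column test takes defects=970 from the long row (B025, test).

| batch | test | pack | paint | assemble |
| B025 | 970 | 481 | 154 | 332 |
| B027 | 158 | 58 | 421 | 591 |
| B026 | 579 | 998 | 513 | 719 |
| B028 | 284 | 755 | 793 | 819 |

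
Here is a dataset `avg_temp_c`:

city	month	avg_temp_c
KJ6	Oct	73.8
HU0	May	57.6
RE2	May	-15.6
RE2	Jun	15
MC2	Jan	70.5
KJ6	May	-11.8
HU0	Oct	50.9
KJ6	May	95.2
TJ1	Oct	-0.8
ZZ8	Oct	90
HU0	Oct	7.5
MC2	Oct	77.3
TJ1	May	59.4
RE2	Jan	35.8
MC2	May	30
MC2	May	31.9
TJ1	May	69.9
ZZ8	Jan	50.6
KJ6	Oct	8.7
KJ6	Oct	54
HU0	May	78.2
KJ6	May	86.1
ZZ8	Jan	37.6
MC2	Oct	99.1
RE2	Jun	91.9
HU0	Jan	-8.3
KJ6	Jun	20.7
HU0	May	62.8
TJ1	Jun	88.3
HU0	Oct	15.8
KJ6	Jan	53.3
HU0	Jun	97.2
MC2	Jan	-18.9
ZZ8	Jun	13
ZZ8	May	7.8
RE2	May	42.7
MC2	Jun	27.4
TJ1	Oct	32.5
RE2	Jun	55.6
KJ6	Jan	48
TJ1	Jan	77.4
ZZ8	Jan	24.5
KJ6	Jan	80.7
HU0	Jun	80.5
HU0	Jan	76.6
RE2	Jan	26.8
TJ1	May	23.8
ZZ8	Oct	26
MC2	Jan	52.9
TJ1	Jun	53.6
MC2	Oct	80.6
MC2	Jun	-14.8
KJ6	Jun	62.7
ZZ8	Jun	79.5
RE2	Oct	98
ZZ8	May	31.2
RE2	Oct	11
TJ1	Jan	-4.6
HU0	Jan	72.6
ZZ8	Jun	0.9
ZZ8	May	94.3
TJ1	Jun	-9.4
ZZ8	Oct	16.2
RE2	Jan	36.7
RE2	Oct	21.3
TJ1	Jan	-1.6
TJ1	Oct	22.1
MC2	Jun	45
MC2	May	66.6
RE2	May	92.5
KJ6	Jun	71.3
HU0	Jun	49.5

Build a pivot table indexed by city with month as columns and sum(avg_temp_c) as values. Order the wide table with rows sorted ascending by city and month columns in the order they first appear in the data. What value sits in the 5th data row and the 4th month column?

With rows sorted ascending by city, row 5 is city=TJ1. month columns in first-appearance order: Oct, May, Jun, Jan; column 4 is Jan.
Long rows with city=TJ1, month=Jan: 77.4 + -4.6 + -1.6 = 71.2.

71.2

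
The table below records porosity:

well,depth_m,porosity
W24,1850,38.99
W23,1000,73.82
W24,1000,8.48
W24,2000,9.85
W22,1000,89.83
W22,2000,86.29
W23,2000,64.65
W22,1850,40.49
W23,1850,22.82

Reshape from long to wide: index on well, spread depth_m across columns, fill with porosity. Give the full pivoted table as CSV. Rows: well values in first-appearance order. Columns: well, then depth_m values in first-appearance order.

well,1850,1000,2000
W24,38.99,8.48,9.85
W23,22.82,73.82,64.65
W22,40.49,89.83,86.29

Columns: well plus the 3 distinct depth_m values (1850, 1000, 2000).
For example, row W24 column 1850 takes porosity=38.99 from the long row (W24, 1850).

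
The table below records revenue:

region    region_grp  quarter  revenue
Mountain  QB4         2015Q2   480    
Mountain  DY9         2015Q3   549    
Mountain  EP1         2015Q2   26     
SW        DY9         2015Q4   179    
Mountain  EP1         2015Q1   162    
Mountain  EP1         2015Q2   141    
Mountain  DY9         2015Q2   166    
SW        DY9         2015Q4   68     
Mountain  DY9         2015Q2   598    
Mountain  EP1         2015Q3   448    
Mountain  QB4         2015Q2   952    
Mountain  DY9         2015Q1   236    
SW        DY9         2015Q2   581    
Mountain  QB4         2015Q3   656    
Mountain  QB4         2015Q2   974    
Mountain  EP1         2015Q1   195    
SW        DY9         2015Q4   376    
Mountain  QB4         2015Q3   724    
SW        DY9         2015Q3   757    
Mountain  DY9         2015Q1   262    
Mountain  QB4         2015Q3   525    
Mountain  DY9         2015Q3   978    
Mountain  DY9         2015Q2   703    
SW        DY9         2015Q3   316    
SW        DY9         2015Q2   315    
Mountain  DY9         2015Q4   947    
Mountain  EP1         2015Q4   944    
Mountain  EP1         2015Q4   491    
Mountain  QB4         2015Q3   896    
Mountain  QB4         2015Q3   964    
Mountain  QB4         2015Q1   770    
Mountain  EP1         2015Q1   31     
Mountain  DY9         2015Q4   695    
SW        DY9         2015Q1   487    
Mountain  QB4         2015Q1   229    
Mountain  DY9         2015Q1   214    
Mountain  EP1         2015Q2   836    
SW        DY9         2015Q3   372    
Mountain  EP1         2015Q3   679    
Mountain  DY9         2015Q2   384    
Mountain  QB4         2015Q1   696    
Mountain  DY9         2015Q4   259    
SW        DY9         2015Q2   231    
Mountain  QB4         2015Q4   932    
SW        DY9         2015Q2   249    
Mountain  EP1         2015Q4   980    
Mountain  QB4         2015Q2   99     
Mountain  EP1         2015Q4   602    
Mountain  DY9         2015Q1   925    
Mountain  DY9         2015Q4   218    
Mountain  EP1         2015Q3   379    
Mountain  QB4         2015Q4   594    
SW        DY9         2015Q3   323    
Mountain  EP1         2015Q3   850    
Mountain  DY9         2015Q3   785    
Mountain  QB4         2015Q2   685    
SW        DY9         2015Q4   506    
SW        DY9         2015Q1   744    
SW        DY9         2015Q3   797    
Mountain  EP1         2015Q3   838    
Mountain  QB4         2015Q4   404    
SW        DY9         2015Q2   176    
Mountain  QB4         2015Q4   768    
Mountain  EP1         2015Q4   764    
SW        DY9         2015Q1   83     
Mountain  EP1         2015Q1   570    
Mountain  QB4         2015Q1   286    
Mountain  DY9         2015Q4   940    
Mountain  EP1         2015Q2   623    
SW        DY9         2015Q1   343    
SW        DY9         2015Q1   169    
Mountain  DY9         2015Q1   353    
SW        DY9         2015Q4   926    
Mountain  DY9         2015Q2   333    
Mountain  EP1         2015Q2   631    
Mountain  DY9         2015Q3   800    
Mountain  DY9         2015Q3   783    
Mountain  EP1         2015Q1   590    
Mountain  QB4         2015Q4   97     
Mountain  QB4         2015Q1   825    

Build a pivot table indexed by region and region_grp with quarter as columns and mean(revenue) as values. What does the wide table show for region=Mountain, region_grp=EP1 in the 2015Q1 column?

Rows with region=Mountain, region_grp=EP1 and quarter=2015Q1: revenue values are 162, 195, 31, 570, 590.
(162 + 195 + 31 + 570 + 590) / 5 = 309.60.

309.60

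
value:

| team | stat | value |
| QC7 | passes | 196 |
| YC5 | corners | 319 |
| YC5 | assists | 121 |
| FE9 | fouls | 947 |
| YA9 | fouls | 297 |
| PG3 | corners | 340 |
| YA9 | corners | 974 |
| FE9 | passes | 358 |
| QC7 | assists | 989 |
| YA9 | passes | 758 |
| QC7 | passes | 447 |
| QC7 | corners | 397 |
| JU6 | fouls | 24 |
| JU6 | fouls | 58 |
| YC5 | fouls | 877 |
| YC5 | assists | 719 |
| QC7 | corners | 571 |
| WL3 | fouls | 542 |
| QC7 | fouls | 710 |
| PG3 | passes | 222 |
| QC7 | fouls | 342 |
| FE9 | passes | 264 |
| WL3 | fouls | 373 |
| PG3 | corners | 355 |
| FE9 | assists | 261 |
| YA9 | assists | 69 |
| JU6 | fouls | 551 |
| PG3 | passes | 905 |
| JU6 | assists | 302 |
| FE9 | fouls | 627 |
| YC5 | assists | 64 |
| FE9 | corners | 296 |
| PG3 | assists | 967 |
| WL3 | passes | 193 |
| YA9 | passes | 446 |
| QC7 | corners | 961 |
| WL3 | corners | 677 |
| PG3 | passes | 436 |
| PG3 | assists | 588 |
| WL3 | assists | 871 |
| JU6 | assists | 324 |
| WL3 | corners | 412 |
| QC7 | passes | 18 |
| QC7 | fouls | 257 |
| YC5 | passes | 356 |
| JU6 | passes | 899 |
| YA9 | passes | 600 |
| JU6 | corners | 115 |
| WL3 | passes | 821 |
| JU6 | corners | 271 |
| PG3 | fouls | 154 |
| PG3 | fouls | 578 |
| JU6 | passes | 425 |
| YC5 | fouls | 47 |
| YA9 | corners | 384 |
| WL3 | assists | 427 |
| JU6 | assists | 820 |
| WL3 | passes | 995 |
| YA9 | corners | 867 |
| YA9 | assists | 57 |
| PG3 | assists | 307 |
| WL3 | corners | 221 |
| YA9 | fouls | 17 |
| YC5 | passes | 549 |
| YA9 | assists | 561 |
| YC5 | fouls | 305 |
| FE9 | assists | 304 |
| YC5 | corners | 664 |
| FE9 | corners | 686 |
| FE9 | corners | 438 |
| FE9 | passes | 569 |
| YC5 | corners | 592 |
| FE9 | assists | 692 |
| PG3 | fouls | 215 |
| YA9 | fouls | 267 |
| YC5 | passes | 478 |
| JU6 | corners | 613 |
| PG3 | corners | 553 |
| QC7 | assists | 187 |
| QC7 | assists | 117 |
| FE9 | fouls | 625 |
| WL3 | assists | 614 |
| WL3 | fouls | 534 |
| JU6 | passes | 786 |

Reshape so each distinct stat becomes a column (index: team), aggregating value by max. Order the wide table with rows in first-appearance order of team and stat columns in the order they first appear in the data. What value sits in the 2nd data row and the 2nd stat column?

With rows in first-appearance order of team, row 2 is team=YC5. stat columns in first-appearance order: passes, corners, assists, fouls; column 2 is corners.
Long rows with team=YC5, stat=corners: max(319, 664, 592) = 664.

664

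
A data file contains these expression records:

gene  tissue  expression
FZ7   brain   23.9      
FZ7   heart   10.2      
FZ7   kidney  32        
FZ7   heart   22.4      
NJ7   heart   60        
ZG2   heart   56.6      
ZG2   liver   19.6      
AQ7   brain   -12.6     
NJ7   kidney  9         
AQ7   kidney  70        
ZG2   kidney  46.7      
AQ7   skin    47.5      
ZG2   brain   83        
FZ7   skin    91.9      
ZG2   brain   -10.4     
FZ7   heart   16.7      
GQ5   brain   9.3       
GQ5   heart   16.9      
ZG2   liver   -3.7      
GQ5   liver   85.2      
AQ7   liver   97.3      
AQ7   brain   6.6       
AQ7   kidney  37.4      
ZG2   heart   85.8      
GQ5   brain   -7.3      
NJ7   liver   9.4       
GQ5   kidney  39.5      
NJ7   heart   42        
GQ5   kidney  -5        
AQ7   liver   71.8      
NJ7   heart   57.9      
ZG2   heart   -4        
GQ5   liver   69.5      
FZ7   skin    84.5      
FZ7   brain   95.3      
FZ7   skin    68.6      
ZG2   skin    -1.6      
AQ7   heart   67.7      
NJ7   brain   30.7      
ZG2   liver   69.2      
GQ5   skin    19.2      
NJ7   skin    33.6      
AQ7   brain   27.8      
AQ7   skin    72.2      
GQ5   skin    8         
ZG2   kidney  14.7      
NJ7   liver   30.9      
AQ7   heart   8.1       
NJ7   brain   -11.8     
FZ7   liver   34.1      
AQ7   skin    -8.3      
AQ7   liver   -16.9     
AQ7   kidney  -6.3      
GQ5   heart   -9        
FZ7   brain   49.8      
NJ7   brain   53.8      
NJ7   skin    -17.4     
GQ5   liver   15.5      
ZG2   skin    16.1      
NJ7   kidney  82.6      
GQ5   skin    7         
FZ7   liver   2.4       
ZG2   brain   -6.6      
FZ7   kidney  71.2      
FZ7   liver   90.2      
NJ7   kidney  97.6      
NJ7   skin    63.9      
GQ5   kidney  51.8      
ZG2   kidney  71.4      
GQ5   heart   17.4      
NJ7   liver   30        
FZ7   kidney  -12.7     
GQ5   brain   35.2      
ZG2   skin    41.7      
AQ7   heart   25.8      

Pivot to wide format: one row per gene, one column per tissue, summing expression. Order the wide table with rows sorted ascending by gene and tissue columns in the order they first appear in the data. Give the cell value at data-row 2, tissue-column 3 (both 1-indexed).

90.5

With rows sorted ascending by gene, row 2 is gene=FZ7. tissue columns in first-appearance order: brain, heart, kidney, liver, skin; column 3 is kidney.
Long rows with gene=FZ7, tissue=kidney: 32 + 71.2 + -12.7 = 90.5.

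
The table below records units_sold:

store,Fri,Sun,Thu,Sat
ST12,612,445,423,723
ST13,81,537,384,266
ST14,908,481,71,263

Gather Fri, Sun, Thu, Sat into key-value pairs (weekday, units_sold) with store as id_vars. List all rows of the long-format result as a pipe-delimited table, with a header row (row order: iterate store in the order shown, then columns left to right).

| store | weekday | units_sold |
| ST12 | Fri | 612 |
| ST12 | Sun | 445 |
| ST12 | Thu | 423 |
| ST12 | Sat | 723 |
| ST13 | Fri | 81 |
| ST13 | Sun | 537 |
| ST13 | Thu | 384 |
| ST13 | Sat | 266 |
| ST14 | Fri | 908 |
| ST14 | Sun | 481 |
| ST14 | Thu | 71 |
| ST14 | Sat | 263 |

Each (store, column) pair becomes one row: 3 × 4 = 12 rows.
For example, (ST12, Fri) → units_sold=612.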